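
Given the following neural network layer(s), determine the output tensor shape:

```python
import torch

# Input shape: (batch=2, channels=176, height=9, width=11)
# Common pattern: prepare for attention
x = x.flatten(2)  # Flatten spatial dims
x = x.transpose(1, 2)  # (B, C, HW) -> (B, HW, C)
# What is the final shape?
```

Input: (2, 176, 9, 11) -> after flatten(2): (2, 176, 99) -> Output: (2, 99, 176)

Answer: (2, 99, 176)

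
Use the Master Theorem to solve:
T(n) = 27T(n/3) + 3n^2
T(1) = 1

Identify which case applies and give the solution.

a=27, b=3, f(n)=3n^2. log_3(27) = 3. Since c=2 < 3, Case 1 applies: T(n) = Θ(n^log_b(a)) = O(n^3).

Answer: O(n^3) - Case 1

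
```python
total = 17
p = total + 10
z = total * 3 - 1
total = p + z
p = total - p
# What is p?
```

Trace:
`total = 17` → total = 17
`p = total + 10` → p = 27
`z = total * 3 - 1` → z = 50
`total = p + z` → total = 77
`p = total - p` → p = 50
So p = 50

Answer: 50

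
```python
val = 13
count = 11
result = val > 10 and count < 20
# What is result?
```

Trace:
`val = 13` → val = 13
`count = 11` → count = 11
`result = val > 10 and count < 20` → result = True
So result = True

Answer: True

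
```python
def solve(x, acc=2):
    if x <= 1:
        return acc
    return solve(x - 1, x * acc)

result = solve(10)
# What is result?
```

Accumulator trace (n, acc): (10, 2) -> (9, 20) -> (8, 180) -> (7, 1440) -> (6, 10080) -> (5, 60480) -> (4, 302400) -> (3, 1209600) -> (2, 3628800) -> (1, 7257600) -> return 7257600

Answer: 7257600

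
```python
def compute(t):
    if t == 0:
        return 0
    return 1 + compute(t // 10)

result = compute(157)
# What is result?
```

Count of digits of 157: 3

Answer: 3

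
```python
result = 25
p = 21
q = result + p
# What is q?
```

Trace:
`result = 25` → result = 25
`p = 21` → p = 21
`q = result + p` → q = 46
So q = 46

Answer: 46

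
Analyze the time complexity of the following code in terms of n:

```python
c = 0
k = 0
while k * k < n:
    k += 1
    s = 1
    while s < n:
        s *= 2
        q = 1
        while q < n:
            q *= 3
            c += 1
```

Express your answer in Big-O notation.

Each loop level contributes: √n × log n × log n. Multiplying the contributions gives O(√n log² n).

Answer: O(√n log² n)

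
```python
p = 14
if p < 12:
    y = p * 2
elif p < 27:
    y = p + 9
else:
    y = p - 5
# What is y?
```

Trace:
`p = 14` → p = 14
`if p < 12: ...` → p < 12 is False, p < 27 is True → y = 23
So y = 23

Answer: 23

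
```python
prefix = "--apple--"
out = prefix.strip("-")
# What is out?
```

Trace:
`prefix = "--apple--"` → prefix = '--apple--'
`out = prefix.strip("-")` → out = 'apple'
So out = 'apple'

Answer: 'apple'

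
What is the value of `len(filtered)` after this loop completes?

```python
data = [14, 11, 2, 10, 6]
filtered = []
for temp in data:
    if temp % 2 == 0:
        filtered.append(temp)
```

Count even numbers in [14, 11, 2, 10, 6]
`filtered` takes the values: [] → [14] → [14, 2] → [14, 2, 10] → [14, 2, 10, 6]
So `len(filtered)` = 4

Answer: 4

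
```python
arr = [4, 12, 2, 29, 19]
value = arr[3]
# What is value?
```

Trace:
`arr = [4, 12, 2, 29, 19]` → arr = [4, 12, 2, 29, 19]
`value = arr[3]` → value = 29
So value = 29

Answer: 29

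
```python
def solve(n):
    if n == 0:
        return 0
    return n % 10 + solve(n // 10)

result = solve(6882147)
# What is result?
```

Sum of digits of 6882147: 7 + 4 + 1 + 2 + 8 + 8 + 6 = 36

Answer: 36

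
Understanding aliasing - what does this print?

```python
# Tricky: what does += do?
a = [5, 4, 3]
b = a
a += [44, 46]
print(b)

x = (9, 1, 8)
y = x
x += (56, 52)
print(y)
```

Key concept: += behavior differs for mutable vs immutable.
Step by step:
`a = [5, 4, 3]` → a = [5, 4, 3]
`b = a` → b = [5, 4, 3] (same object as a)
`a += [44, 46]` → a = [5, 4, 3, 44, 46] (same object as b); b = [5, 4, 3, 44, 46] (same object as a)
`print(b)` → prints [5, 4, 3, 44, 46]
`x = (9, 1, 8)` → x = (9, 1, 8)
`y = x` → y = (9, 1, 8)
`x += (56, 52)` → x = (9, 1, 8, 56, 52)
`print(y)` → prints (9, 1, 8)

Answer:
[5, 4, 3, 44, 46]
(9, 1, 8)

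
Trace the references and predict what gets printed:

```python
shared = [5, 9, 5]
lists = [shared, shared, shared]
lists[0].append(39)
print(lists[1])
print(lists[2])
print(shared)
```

Key concept: list of same reference.
Step by step:
`shared = [5, 9, 5]` → shared = [5, 9, 5]
`lists = [shared, shared, shared]` → lists = [[5, 9, 5], [5, 9, 5], [5, 9, 5]]
`lists[0].append(39)` → shared = [5, 9, 5, 39]; lists = [[5, 9, 5, 39], [5, 9, 5, 39], [5, 9, 5, 39]]
`print(lists[1])` → prints [5, 9, 5, 39]
`print(lists[2])` → prints [5, 9, 5, 39]
`print(shared)` → prints [5, 9, 5, 39]

Answer:
[5, 9, 5, 39]
[5, 9, 5, 39]
[5, 9, 5, 39]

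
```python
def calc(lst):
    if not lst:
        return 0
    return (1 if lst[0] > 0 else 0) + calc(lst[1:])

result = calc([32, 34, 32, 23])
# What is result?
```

Count of positive elements in [32, 34, 32, 23] = 4

Answer: 4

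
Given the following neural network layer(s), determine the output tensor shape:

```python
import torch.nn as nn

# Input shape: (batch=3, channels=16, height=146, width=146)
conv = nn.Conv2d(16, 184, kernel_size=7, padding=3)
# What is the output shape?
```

Input: (3, 16, 146, 146) -> Output: (3, 184, 146, 146)

Answer: (3, 184, 146, 146)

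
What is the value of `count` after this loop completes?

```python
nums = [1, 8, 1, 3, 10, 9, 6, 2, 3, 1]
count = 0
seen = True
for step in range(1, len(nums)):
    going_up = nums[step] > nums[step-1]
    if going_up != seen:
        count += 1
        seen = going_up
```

Count direction changes in [1, 8, 1, 3, 10, 9, 6, 2, 3, 1]
`count` takes the values: 0 → 1 → 2 → 3 → 4 → 5

Answer: 5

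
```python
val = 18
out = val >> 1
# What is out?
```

Trace:
`val = 18` → val = 18
`out = val >> 1` → out = 9
So out = 9

Answer: 9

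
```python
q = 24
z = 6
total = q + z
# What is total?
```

Trace:
`q = 24` → q = 24
`z = 6` → z = 6
`total = q + z` → total = 30
So total = 30

Answer: 30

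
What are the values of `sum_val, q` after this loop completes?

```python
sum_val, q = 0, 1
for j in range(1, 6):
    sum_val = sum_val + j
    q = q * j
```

Sum and factorial of 1 to 5
`sum_val, q` takes the values: (0, 1) → (1, 1) → (3, 1) → (3, 2) → (6, 2) → (6, 6) → (10, 6) → (10, 24) → (15, 24) → (15, 120)

Answer: 15, 120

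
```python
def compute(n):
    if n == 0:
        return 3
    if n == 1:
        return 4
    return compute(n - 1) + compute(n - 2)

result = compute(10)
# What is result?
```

Build up from base cases: compute(0)=3, compute(1)=4, compute(2)=7, compute(3)=11, compute(4)=18, compute(5)=29, compute(6)=47, ..., compute(10)=322

Answer: 322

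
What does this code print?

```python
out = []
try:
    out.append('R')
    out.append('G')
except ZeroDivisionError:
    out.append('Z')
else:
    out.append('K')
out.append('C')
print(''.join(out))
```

Execution trace: 'R' (try body) → 'G' (try body, no exception) → 'K' (else) → 'C' (after the try/except). Output: RGKC

Answer: RGKC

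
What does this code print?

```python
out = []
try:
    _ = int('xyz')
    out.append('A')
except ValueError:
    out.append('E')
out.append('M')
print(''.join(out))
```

Execution trace: 'E' (except ValueError) → 'M' (after the try/except). Output: EM

Answer: EM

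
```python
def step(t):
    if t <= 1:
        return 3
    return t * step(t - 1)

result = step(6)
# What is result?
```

step(6) = 6 * 5 * 4 * 3 * 2 * 3 = 2160

Answer: 2160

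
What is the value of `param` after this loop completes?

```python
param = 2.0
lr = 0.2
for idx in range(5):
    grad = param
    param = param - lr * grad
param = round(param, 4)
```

Gradient descent: w = 2.0 * (1 - 0.2)^5
`param` takes the values: 2.0 → 1.6 → 1.28 → 1.024 → 0.8192 → 0.65536 → 0.6554

Answer: 0.6554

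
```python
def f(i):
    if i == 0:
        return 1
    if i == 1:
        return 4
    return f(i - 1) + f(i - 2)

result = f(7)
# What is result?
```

Build up from base cases: f(0)=1, f(1)=4, f(2)=5, f(3)=9, f(4)=14, f(5)=23, f(6)=37, ..., f(7)=60

Answer: 60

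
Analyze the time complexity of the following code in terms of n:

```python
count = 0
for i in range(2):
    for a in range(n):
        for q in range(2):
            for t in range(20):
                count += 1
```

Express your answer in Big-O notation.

Each loop level contributes: 1 × n × 1 × 1. Multiplying the contributions gives O(n).

Answer: O(n)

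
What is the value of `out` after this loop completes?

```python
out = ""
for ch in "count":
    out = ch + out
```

Reverse 'count'
`out` takes the values: "" → "c" → "oc" → "uoc" → "nuoc" → "tnuoc"

Answer: "tnuoc"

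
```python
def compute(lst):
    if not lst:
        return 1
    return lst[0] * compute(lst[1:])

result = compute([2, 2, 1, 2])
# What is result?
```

Product over [2, 2, 1, 2] = 2 * 2 * 1 * 2 = 8

Answer: 8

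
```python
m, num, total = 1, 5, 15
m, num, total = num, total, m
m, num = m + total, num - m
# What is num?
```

Trace:
`m, num, total = 1, 5, 15` → m = 1; num = 5; total = 15
`m, num, total = num, total, m` → m = 5; num = 15; total = 1
`m, num = m + total, num - m` → m = 6; num = 10
So num = 10

Answer: 10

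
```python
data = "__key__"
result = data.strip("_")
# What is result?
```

Trace:
`data = "__key__"` → data = '__key__'
`result = data.strip("_")` → result = 'key'
So result = 'key'

Answer: 'key'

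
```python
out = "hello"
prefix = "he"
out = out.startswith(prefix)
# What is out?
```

Trace:
`out = "hello"` → out = 'hello'
`prefix = "he"` → prefix = 'he'
`out = out.startswith(prefix)` → out = True
So out = True

Answer: True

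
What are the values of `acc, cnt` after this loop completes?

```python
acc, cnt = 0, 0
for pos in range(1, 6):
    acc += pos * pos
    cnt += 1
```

Sum of squares and count
`acc, cnt` takes the values: (0, 0) → (1, 0) → (1, 1) → (5, 1) → (5, 2) → (14, 2) → (14, 3) → (30, 3) → (30, 4) → (55, 4) → (55, 5)

Answer: 55, 5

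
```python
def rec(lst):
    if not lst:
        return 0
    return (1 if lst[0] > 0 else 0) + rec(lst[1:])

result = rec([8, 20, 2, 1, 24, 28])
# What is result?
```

Count of positive elements in [8, 20, 2, 1, 24, 28] = 6

Answer: 6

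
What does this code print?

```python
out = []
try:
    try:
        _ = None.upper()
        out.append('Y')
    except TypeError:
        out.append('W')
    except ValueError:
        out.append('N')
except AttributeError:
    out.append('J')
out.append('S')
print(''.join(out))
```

Execution trace: 'J' (outer except AttributeError) → 'S' (after the try/except). Output: JS

Answer: JS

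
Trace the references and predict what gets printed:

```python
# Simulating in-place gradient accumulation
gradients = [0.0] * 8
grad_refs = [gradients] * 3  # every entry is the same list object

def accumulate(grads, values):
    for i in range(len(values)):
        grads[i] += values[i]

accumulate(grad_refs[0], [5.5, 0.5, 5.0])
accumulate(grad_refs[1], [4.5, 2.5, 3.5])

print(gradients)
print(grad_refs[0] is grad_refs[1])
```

Key concept: gradient accumulation aliasing.
Step by step:
`gradients = [0.0] * 8` → gradients = [0.0, 0.0, 0.0, 0.0, 0.0, 0.0, 0.0, 0.0]
`grad_refs = [gradients] * 3` → grad_refs = [[0.0, 0.0, 0.0, 0.0, 0.0, 0.0, 0.0, 0.0], [0.0, 0.0, 0.0, 0.0, 0.0, 0.0, 0.0, 0.0], [0.0, 0.0, 0.0, 0.0, 0.0, 0.0, 0.0, 0.0]]
`accumulate(grad_refs[0], [5.5, 0.5, 5.0])` → gradients = [5.5, 0.5, 5.0, 0.0, 0.0, 0.0, 0.0, 0.0]; grad_refs = [[5.5, 0.5, 5.0, 0.0, 0.0, 0.0, 0.0, 0.0], [5.5, 0.5, 5.0, 0.0, 0.0, 0.0, 0.0, 0.0], [5.5, 0.5, 5.0, 0.0, 0.0, 0.0, 0.0, 0.0]]
`accumulate(grad_refs[1], [4.5, 2.5, 3.5])` → gradients = [10.0, 3.0, 8.5, 0.0, 0.0, 0.0, 0.0, 0.0]; grad_refs = [[10.0, 3.0, 8.5, 0.0, 0.0, 0.0, 0.0, 0.0], [10.0, 3.0, 8.5, 0.0, 0.0, 0.0, 0.0, 0.0], [10.0, 3.0, 8.5, 0.0, 0.0, 0.0, 0.0, 0.0]]
`print(gradients)` → prints [10.0, 3.0, 8.5, 0.0, 0.0, 0.0, 0.0, 0.0]
`print(grad_refs[0] is grad_refs[1])` → prints True

Answer:
[10.0, 3.0, 8.5, 0.0, 0.0, 0.0, 0.0, 0.0]
True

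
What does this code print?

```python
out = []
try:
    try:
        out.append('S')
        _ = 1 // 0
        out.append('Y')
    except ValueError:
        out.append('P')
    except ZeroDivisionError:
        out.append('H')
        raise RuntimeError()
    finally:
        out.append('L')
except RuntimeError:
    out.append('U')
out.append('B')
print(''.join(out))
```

Execution trace: 'S' (inner try body) → 'H' (inner except ZeroDivisionError) → 'L' (inner finally) → 'U' (outer except RuntimeError) → 'B' (after the try/except). Output: SHLUB

Answer: SHLUB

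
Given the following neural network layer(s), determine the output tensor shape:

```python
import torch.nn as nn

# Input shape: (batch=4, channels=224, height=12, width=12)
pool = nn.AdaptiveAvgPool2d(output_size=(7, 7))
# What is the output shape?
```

Input: (4, 224, 12, 12) -> Output: (4, 224, 7, 7)

Answer: (4, 224, 7, 7)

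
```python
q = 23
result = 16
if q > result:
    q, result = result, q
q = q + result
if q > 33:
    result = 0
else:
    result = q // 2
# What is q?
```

Trace:
`q = 23` → q = 23
`result = 16` → result = 16
`if q > result: ...` → q > result is True → q = 16; result = 23
`q = q + result` → q = 39
`if q > 33: ...` → q > 33 is True → result = 0
So q = 39

Answer: 39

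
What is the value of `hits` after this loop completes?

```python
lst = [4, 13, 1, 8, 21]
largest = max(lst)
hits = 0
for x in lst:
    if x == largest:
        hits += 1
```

Count of max value 21 in [4, 13, 1, 8, 21]
`hits` takes the values: 0 → 1

Answer: 1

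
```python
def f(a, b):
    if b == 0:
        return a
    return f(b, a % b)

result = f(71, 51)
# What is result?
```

f(71, 51) -> f(51, 20) -> f(20, 11) -> f(11, 9) -> f(9, 2) -> f(2, 1) -> f(1, 0) -> 1

Answer: 1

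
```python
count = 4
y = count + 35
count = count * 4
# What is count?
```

Trace:
`count = 4` → count = 4
`y = count + 35` → y = 39
`count = count * 4` → count = 16
So count = 16

Answer: 16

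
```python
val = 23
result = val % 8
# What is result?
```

Trace:
`val = 23` → val = 23
`result = val % 8` → result = 7
So result = 7

Answer: 7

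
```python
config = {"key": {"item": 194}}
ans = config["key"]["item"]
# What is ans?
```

Trace:
`config = {"key": {"item": 194}}` → config = {'key': {'item': 194}}
`ans = config["key"]["item"]` → ans = 194
So ans = 194

Answer: 194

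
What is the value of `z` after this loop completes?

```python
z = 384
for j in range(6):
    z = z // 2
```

Halve 6 times: 384 // 2^6 = 6
`z` takes the values: 384 → 192 → 96 → 48 → 24 → 12 → 6

Answer: 6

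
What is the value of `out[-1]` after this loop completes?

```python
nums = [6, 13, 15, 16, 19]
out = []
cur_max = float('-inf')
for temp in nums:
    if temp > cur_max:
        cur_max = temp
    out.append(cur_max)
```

Running max ends at 19
`out` takes the values: [] → [6] → [6, 13] → [6, 13, 15] → [6, 13, 15, 16] → [6, 13, 15, 16, 19]
So `out[-1]` = 19

Answer: 19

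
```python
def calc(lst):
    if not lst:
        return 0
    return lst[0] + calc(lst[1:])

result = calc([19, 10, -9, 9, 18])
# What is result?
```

19 + 10 + (-9) + 9 + 18 + 0 = 47

Answer: 47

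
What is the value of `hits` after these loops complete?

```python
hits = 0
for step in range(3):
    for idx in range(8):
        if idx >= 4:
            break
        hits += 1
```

Inner breaks at 4, outer runs 3 times
`hits` takes the values: 0 → 1 → 2 → 3 → 4 → 5 → 6 → 7 → 8 → 9 → 10 → 11 → 12

Answer: 12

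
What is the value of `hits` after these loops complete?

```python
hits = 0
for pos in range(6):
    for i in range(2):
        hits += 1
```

6 * 2 = 12
`hits` takes the values: 0 → 1 → 2 → 3 → 4 → 5 → 6 → 7 → 8 → 9 → 10 → 11 → 12

Answer: 12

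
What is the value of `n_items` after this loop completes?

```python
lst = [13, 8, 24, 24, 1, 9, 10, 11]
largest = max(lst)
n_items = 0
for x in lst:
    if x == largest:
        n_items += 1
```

Count of max value 24 in [13, 8, 24, 24, 1, 9, 10, 11]
`n_items` takes the values: 0 → 1 → 2

Answer: 2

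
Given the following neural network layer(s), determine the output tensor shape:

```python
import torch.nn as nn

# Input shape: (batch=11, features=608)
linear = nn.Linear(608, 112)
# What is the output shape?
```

Input: (11, 608) -> Output: (11, 112)

Answer: (11, 112)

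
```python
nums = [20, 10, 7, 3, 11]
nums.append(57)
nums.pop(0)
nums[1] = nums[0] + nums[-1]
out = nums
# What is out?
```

Trace:
`nums = [20, 10, 7, 3, 11]` → nums = [20, 10, 7, 3, 11]
`nums.append(57)` → nums = [20, 10, 7, 3, 11, 57]
`nums.pop(0)` → nums = [10, 7, 3, 11, 57]
`nums[1] = nums[0] + nums[-1]` → nums = [10, 67, 3, 11, 57]
`out = nums` → out = [10, 67, 3, 11, 57]
So out = [10, 67, 3, 11, 57]

Answer: [10, 67, 3, 11, 57]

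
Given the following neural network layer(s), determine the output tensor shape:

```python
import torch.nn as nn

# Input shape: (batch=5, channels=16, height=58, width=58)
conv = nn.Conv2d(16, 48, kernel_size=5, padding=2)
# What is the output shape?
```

Input: (5, 16, 58, 58) -> Output: (5, 48, 58, 58)

Answer: (5, 48, 58, 58)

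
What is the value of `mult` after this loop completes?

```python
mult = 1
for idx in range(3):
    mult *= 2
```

2^3 = 8
`mult` takes the values: 1 → 2 → 4 → 8

Answer: 8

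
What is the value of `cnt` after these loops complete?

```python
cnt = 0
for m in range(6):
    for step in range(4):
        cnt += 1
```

6 * 4 = 24
`cnt` takes the values: 0 → 1 → 2 → 3 → 4 → 5 → 6 → 7 → 8 → 9 → 10 → 11 → 12 → 13 → 14 → 15 → 16 → 17 → 18 → 19 → 20 → 21 → 22 → 23 → 24

Answer: 24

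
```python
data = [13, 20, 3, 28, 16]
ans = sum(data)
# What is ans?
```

Trace:
`data = [13, 20, 3, 28, 16]` → data = [13, 20, 3, 28, 16]
`ans = sum(data)` → ans = 80
So ans = 80

Answer: 80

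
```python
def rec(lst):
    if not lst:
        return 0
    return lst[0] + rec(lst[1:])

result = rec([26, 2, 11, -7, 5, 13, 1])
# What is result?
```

26 + 2 + 11 + (-7) + 5 + 13 + 1 + 0 = 51

Answer: 51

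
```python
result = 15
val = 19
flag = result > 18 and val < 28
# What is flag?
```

Trace:
`result = 15` → result = 15
`val = 19` → val = 19
`flag = result > 18 and val < 28` → flag = False
So flag = False

Answer: False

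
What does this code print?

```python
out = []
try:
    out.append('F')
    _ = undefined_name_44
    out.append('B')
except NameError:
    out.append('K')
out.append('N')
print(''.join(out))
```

Execution trace: 'F' (try body) → 'K' (except NameError) → 'N' (after the try/except). Output: FKN

Answer: FKN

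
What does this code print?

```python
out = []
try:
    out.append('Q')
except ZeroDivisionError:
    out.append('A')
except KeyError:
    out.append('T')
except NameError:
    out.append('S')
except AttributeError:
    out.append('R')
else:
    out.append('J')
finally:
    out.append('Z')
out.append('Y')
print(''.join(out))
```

Execution trace: 'Q' (try body, no exception) → 'J' (else) → 'Z' (finally) → 'Y' (after the try/except). Output: QJZY

Answer: QJZY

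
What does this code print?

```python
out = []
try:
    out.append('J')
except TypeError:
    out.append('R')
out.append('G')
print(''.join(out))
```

Execution trace: 'J' (try body, no exception) → 'G' (after the try/except). Output: JG

Answer: JG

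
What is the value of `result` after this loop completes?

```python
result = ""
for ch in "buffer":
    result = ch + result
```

Reverse 'buffer'
`result` takes the values: "" → "b" → "ub" → "fub" → "ffub" → "effub" → "reffub"

Answer: "reffub"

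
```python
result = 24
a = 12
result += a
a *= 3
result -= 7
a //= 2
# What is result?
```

Trace:
`result = 24` → result = 24
`a = 12` → a = 12
`result += a` → result = 36
`a *= 3` → a = 36
`result -= 7` → result = 29
`a //= 2` → a = 18
So result = 29

Answer: 29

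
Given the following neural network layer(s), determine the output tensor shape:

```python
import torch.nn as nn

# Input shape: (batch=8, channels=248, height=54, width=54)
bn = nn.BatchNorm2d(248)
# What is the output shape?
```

Input: (8, 248, 54, 54) -> Output: (8, 248, 54, 54)

Answer: (8, 248, 54, 54)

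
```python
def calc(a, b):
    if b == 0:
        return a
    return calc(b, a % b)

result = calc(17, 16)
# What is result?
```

calc(17, 16) -> calc(16, 1) -> calc(1, 0) -> 1

Answer: 1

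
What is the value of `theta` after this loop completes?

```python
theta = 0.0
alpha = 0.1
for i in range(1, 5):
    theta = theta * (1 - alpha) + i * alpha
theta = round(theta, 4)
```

Moving average with lr=0.1
`theta` takes the values: 0.0 → 0.1 → 0.29 → 0.561 → 0.9049

Answer: 0.9049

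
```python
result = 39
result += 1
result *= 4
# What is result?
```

Trace:
`result = 39` → result = 39
`result += 1` → result = 40
`result *= 4` → result = 160
So result = 160

Answer: 160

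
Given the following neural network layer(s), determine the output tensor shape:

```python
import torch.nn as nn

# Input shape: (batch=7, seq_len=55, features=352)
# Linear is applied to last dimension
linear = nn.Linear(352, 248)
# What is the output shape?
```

Input: (7, 55, 352) -> Output: (7, 55, 248)

Answer: (7, 55, 248)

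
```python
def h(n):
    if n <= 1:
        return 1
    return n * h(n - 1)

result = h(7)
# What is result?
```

h(7) = 7 * 6 * 5 * 4 * 3 * 2 * 1 = 5040

Answer: 5040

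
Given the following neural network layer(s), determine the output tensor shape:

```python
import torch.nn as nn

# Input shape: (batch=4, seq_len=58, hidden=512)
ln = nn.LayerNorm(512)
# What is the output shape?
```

Input: (4, 58, 512) -> Output: (4, 58, 512)

Answer: (4, 58, 512)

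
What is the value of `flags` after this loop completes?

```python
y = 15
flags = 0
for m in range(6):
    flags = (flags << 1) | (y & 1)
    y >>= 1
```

Reverse lowest 6 bits of 15
`flags` takes the values: 0 → 1 → 3 → 7 → 15 → 30 → 60

Answer: 60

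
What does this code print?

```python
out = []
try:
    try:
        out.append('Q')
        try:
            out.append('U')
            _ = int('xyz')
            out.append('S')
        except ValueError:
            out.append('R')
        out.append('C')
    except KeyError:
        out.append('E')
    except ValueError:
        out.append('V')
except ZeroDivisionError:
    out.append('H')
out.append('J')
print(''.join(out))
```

Execution trace: 'Q' (try body) → 'U' (inner try body) → 'R' (inner except ValueError) → 'C' (try body, no exception) → 'J' (after the try/except). Output: QURCJ

Answer: QURCJ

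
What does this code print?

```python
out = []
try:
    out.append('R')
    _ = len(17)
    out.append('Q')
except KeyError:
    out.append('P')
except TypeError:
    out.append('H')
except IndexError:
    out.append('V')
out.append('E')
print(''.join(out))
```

Execution trace: 'R' (try body) → 'H' (except TypeError) → 'E' (after the try/except). Output: RHE

Answer: RHE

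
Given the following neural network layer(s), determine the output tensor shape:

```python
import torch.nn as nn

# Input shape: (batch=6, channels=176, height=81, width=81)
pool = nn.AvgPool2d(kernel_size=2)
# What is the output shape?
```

Input: (6, 176, 81, 81) -> Output: (6, 176, 40, 40)

Answer: (6, 176, 40, 40)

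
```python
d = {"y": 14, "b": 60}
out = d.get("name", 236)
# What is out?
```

Trace:
`d = {"y": 14, "b": 60}` → d = {'y': 14, 'b': 60}
`out = d.get("name", 236)` → out = 236
So out = 236

Answer: 236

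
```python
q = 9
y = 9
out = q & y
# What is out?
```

Trace:
`q = 9` → q = 9
`y = 9` → y = 9
`out = q & y` → out = 9
So out = 9

Answer: 9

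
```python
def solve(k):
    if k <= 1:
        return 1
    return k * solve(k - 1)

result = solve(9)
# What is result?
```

solve(9) = 9 * 8 * 7 * 6 * 5 * 4 * 3 * 2 * 1 = 362880

Answer: 362880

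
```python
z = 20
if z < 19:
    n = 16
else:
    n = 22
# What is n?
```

Trace:
`z = 20` → z = 20
`if z < 19: ...` → z < 19 is False, take else branch → n = 22
So n = 22

Answer: 22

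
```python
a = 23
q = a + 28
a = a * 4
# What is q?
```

Trace:
`a = 23` → a = 23
`q = a + 28` → q = 51
`a = a * 4` → a = 92
So q = 51

Answer: 51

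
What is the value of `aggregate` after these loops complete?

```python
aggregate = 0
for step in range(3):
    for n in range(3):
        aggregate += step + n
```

Sum of all step+n for step,n in 3x3
`aggregate` takes the values: 0 → 1 → 3 → 4 → 6 → 9 → 11 → 14 → 18

Answer: 18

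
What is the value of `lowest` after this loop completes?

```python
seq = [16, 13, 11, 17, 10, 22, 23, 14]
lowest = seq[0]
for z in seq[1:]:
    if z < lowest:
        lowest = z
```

Minimum of [16, 13, 11, 17, 10, 22, 23, 14]
`lowest` takes the values: 16 → 13 → 11 → 10

Answer: 10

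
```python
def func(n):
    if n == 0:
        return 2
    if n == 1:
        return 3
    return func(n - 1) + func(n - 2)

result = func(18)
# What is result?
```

Build up from base cases: func(0)=2, func(1)=3, func(2)=5, func(3)=8, func(4)=13, func(5)=21, func(6)=34, ..., func(18)=10946

Answer: 10946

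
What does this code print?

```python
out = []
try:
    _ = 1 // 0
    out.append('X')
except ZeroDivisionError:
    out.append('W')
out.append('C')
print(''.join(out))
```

Execution trace: 'W' (except ZeroDivisionError) → 'C' (after the try/except). Output: WC

Answer: WC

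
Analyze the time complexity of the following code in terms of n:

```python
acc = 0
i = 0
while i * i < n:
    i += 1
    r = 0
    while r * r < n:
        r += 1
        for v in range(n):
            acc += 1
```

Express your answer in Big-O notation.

Each loop level contributes: √n × √n × n. Multiplying the contributions gives O(n^2).

Answer: O(n^2)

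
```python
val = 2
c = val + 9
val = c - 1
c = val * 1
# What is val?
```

Trace:
`val = 2` → val = 2
`c = val + 9` → c = 11
`val = c - 1` → val = 10
`c = val * 1` → c = 10
So val = 10

Answer: 10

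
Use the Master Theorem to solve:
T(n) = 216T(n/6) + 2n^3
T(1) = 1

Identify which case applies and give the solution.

a=216, b=6, f(n)=2n^3. log_6(216) = 3. Since c=3 = 3, Case 2 applies: T(n) = Θ(n^log_b(a) · log n) = O(n^3 log n).

Answer: O(n^3 log n) - Case 2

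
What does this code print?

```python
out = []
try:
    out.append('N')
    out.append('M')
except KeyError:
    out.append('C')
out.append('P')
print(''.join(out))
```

Execution trace: 'N' (try body) → 'M' (try body, no exception) → 'P' (after the try/except). Output: NMP

Answer: NMP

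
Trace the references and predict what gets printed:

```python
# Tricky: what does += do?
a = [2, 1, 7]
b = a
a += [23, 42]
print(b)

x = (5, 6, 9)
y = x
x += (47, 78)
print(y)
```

Key concept: += behavior differs for mutable vs immutable.
Step by step:
`a = [2, 1, 7]` → a = [2, 1, 7]
`b = a` → b = [2, 1, 7] (same object as a)
`a += [23, 42]` → a = [2, 1, 7, 23, 42] (same object as b); b = [2, 1, 7, 23, 42] (same object as a)
`print(b)` → prints [2, 1, 7, 23, 42]
`x = (5, 6, 9)` → x = (5, 6, 9)
`y = x` → y = (5, 6, 9)
`x += (47, 78)` → x = (5, 6, 9, 47, 78)
`print(y)` → prints (5, 6, 9)

Answer:
[2, 1, 7, 23, 42]
(5, 6, 9)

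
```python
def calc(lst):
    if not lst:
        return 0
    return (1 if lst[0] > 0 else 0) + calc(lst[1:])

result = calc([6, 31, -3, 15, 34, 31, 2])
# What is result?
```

Count of positive elements in [6, 31, -3, 15, 34, 31, 2] = 6

Answer: 6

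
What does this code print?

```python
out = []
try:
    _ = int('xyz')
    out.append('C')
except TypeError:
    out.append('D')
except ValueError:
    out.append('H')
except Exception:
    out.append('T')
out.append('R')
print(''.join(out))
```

Execution trace: 'H' (except ValueError) → 'R' (after the try/except). Output: HR

Answer: HR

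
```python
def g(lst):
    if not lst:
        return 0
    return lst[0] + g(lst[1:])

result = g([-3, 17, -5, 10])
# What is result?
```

(-3) + 17 + (-5) + 10 + 0 = 19

Answer: 19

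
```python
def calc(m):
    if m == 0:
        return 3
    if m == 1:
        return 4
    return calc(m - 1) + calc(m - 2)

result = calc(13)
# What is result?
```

Build up from base cases: calc(0)=3, calc(1)=4, calc(2)=7, calc(3)=11, calc(4)=18, calc(5)=29, calc(6)=47, ..., calc(13)=1364

Answer: 1364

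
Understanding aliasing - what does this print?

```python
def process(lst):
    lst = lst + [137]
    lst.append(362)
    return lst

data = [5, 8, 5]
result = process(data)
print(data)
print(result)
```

Key concept: rebinding parameter vs mutation.
Step by step:
`data = [5, 8, 5]` → data = [5, 8, 5]
`result = process(data)` → result = [5, 8, 5, 137, 362]
`print(data)` → prints [5, 8, 5]
`print(result)` → prints [5, 8, 5, 137, 362]

Answer:
[5, 8, 5]
[5, 8, 5, 137, 362]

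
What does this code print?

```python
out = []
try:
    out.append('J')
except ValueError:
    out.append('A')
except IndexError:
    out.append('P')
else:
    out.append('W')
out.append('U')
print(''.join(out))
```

Execution trace: 'J' (try body, no exception) → 'W' (else) → 'U' (after the try/except). Output: JWU

Answer: JWU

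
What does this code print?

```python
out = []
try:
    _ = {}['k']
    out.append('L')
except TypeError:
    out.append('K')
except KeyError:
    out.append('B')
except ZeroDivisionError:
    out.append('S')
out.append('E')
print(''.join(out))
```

Execution trace: 'B' (except KeyError) → 'E' (after the try/except). Output: BE

Answer: BE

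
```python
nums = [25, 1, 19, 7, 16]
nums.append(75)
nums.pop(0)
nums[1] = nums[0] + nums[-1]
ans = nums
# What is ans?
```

Trace:
`nums = [25, 1, 19, 7, 16]` → nums = [25, 1, 19, 7, 16]
`nums.append(75)` → nums = [25, 1, 19, 7, 16, 75]
`nums.pop(0)` → nums = [1, 19, 7, 16, 75]
`nums[1] = nums[0] + nums[-1]` → nums = [1, 76, 7, 16, 75]
`ans = nums` → ans = [1, 76, 7, 16, 75]
So ans = [1, 76, 7, 16, 75]

Answer: [1, 76, 7, 16, 75]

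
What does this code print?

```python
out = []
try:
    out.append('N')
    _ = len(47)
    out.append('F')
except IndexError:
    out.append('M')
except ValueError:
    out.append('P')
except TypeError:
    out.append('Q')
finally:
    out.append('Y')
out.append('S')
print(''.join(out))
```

Execution trace: 'N' (try body) → 'Q' (except TypeError) → 'Y' (finally) → 'S' (after the try/except). Output: NQYS

Answer: NQYS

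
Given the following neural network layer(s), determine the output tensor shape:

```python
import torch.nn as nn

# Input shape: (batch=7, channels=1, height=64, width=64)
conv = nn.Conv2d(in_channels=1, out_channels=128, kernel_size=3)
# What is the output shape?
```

Input: (7, 1, 64, 64) -> Output: (7, 128, 62, 62)

Answer: (7, 128, 62, 62)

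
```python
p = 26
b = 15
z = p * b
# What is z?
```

Trace:
`p = 26` → p = 26
`b = 15` → b = 15
`z = p * b` → z = 390
So z = 390

Answer: 390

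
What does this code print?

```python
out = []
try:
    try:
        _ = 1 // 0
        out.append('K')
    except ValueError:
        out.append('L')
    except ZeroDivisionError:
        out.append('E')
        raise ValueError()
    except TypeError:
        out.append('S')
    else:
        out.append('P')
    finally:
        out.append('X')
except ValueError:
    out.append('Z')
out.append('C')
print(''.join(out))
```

Execution trace: 'E' (inner except ZeroDivisionError) → 'X' (inner finally) → 'Z' (outer except ValueError) → 'C' (after the try/except). Output: EXZC

Answer: EXZC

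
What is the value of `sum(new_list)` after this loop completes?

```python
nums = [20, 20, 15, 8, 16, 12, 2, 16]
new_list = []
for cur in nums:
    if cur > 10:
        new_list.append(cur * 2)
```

Sum of doubled values > 10
`new_list` takes the values: [] → [40] → [40, 40] → [40, 40, 30] → [40, 40, 30, 32] → [40, 40, 30, 32, 24] → [40, 40, 30, 32, 24, 32]
So `sum(new_list)` = 198

Answer: 198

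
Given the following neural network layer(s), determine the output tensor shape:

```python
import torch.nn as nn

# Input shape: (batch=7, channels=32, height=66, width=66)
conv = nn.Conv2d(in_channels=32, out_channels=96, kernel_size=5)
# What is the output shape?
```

Input: (7, 32, 66, 66) -> Output: (7, 96, 62, 62)

Answer: (7, 96, 62, 62)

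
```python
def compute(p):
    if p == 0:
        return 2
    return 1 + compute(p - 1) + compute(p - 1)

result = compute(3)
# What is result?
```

compute(p) = 1 + 2·compute(p-1), compute(0)=2. Closed form: (2+1)·2^3 - 1 = 23.

Answer: 23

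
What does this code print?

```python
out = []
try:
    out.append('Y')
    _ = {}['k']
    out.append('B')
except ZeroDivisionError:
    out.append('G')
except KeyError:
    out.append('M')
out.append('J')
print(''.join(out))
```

Execution trace: 'Y' (try body) → 'M' (except KeyError) → 'J' (after the try/except). Output: YMJ

Answer: YMJ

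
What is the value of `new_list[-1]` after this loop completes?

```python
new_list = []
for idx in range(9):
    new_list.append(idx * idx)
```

Last element of squares 0 to 8
`new_list` takes the values: [] → [0] → [0, 1] → [0, 1, 4] → [0, 1, 4, 9] → [0, 1, 4, 9, 16] → [0, 1, 4, 9, 16, 25] → [0, 1, 4, 9, 16, 25, 36] → [0, 1, 4, 9, 16, 25, 36, 49] → [0, 1, 4, 9, 16, 25, 36, 49, 64]
So `new_list[-1]` = 64

Answer: 64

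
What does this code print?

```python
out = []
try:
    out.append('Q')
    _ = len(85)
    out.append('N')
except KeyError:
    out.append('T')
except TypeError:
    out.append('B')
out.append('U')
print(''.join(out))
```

Execution trace: 'Q' (try body) → 'B' (except TypeError) → 'U' (after the try/except). Output: QBU

Answer: QBU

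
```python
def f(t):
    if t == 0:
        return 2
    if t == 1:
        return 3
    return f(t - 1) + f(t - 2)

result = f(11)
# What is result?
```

Build up from base cases: f(0)=2, f(1)=3, f(2)=5, f(3)=8, f(4)=13, f(5)=21, f(6)=34, ..., f(11)=377

Answer: 377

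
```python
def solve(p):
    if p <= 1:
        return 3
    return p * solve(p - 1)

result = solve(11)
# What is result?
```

solve(11) = 11 * 10 * 9 * 8 * 7 * 6 * 5 * 4 * 3 * 2 * 3 = 119750400

Answer: 119750400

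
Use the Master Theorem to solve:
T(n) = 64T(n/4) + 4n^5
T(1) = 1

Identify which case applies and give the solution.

a=64, b=4, f(n)=4n^5. log_4(64) = 3. Since c=5 > 3 and the regularity condition holds (64(n/4)^5 = (64/4^5)n^5 with 64/4^5 < 1), Case 3 applies: T(n) = Θ(f(n)) = O(n^5).

Answer: O(n^5) - Case 3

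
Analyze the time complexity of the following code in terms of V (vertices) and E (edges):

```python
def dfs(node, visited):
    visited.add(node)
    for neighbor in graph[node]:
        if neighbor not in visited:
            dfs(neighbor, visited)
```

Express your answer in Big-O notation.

This is Depth-first search (recursive). Time complexity: O(V + E).

Answer: O(V + E)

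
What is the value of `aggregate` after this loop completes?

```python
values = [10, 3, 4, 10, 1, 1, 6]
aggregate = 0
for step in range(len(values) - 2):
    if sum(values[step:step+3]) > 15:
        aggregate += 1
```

Count windows with sum > 15
`aggregate` takes the values: 0 → 1 → 2

Answer: 2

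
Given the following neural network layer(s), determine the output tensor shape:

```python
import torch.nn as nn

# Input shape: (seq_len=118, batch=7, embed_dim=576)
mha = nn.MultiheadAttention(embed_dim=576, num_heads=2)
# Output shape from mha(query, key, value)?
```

Input: (118, 7, 576) -> Output: (118, 7, 576)

Answer: (118, 7, 576)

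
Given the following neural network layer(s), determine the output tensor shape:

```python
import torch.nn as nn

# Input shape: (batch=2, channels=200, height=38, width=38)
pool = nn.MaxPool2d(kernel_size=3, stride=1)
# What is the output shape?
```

Input: (2, 200, 38, 38) -> Output: (2, 200, 36, 36)

Answer: (2, 200, 36, 36)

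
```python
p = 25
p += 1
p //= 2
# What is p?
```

Trace:
`p = 25` → p = 25
`p += 1` → p = 26
`p //= 2` → p = 13
So p = 13

Answer: 13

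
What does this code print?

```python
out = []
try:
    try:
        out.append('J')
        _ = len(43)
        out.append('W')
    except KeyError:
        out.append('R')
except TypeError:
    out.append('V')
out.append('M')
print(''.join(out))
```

Execution trace: 'J' (inner try body) → 'V' (outer except TypeError) → 'M' (after the try/except). Output: JVM

Answer: JVM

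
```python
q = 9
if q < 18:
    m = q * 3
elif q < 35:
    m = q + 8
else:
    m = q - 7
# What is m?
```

Trace:
`q = 9` → q = 9
`if q < 18: ...` → q < 18 is True → m = 27
So m = 27

Answer: 27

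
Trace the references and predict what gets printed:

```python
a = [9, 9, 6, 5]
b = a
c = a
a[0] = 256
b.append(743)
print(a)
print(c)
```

Key concept: multiple aliases.
Step by step:
`a = [9, 9, 6, 5]` → a = [9, 9, 6, 5]
`b = a` → b = [9, 9, 6, 5] (same object as a)
`c = a` → c = [9, 9, 6, 5] (same object as a, b)
`a[0] = 256` → a = [256, 9, 6, 5] (same object as b, c); b = [256, 9, 6, 5] (same object as a, c); c = [256, 9, 6, 5] (same object as a, b)
`b.append(743)` → a = [256, 9, 6, 5, 743] (same object as b, c); b = [256, 9, 6, 5, 743] (same object as a, c); c = [256, 9, 6, 5, 743] (same object as a, b)
`print(a)` → prints [256, 9, 6, 5, 743]
`print(c)` → prints [256, 9, 6, 5, 743]

Answer:
[256, 9, 6, 5, 743]
[256, 9, 6, 5, 743]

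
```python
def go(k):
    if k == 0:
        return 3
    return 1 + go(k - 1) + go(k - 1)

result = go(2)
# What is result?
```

go(k) = 1 + 2·go(k-1), go(0)=3. Closed form: (3+1)·2^2 - 1 = 15.

Answer: 15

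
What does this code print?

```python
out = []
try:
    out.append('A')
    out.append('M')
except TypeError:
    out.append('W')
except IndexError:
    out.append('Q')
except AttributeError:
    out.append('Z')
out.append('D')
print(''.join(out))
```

Execution trace: 'A' (try body) → 'M' (try body, no exception) → 'D' (after the try/except). Output: AMD

Answer: AMD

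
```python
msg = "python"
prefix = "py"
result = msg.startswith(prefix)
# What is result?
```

Trace:
`msg = "python"` → msg = 'python'
`prefix = "py"` → prefix = 'py'
`result = msg.startswith(prefix)` → result = True
So result = True

Answer: True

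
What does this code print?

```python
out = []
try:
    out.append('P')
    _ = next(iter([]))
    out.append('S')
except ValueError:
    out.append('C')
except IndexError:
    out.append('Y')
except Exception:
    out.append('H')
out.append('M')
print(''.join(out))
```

Execution trace: 'P' (try body) → 'H' (except Exception) → 'M' (after the try/except). Output: PHM

Answer: PHM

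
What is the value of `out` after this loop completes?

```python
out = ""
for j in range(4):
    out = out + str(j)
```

Concatenate digits 0 to 3
`out` takes the values: "" → "0" → "01" → "012" → "0123"

Answer: "0123"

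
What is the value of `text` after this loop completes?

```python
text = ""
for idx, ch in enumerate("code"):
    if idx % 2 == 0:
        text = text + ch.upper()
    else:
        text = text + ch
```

Uppercase even positions in 'code'
`text` takes the values: "" → "C" → "Co" → "CoD" → "CoDe"

Answer: "CoDe"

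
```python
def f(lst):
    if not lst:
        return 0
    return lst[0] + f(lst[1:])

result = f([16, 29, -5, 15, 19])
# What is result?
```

16 + 29 + (-5) + 15 + 19 + 0 = 74

Answer: 74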